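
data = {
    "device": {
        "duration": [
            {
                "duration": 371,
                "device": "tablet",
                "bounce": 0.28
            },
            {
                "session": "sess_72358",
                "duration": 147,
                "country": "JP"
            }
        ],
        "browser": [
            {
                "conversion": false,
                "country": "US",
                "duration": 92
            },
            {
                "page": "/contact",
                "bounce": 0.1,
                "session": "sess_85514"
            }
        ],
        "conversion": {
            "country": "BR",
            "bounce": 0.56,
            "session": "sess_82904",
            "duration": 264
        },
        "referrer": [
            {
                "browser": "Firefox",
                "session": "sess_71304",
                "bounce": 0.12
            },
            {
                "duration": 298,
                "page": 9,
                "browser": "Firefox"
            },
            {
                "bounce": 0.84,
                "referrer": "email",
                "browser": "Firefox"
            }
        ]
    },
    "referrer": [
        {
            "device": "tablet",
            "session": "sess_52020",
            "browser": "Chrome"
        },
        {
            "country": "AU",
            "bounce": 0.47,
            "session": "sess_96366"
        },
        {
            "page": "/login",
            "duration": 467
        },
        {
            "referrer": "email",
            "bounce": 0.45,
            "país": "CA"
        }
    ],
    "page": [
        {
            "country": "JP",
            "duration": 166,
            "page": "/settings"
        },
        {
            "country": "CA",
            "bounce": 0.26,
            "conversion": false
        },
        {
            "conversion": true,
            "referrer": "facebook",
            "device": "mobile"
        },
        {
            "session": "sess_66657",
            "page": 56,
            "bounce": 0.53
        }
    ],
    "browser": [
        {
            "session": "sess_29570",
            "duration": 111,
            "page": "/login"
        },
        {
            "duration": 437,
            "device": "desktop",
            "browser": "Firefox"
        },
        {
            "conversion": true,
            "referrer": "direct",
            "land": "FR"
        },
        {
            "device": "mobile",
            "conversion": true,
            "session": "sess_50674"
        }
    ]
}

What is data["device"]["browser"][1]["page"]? "/contact"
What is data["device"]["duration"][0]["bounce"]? 0.28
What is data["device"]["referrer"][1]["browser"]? "Firefox"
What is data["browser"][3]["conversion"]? True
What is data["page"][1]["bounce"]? 0.26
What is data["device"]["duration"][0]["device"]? "tablet"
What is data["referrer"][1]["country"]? "AU"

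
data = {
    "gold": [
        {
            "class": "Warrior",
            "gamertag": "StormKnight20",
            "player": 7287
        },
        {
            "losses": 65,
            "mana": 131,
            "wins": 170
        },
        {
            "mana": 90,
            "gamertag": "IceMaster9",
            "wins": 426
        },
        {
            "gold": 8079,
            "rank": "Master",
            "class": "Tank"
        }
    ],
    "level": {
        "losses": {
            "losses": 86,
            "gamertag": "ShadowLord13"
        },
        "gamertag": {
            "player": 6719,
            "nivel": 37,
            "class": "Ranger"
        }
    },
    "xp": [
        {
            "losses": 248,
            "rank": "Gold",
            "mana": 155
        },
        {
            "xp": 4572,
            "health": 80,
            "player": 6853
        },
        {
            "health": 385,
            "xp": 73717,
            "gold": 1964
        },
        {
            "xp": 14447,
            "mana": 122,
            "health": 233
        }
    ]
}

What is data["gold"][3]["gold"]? 8079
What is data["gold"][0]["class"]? "Warrior"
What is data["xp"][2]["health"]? 385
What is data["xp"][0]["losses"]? 248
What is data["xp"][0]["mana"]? 155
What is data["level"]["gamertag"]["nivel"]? 37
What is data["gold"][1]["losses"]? 65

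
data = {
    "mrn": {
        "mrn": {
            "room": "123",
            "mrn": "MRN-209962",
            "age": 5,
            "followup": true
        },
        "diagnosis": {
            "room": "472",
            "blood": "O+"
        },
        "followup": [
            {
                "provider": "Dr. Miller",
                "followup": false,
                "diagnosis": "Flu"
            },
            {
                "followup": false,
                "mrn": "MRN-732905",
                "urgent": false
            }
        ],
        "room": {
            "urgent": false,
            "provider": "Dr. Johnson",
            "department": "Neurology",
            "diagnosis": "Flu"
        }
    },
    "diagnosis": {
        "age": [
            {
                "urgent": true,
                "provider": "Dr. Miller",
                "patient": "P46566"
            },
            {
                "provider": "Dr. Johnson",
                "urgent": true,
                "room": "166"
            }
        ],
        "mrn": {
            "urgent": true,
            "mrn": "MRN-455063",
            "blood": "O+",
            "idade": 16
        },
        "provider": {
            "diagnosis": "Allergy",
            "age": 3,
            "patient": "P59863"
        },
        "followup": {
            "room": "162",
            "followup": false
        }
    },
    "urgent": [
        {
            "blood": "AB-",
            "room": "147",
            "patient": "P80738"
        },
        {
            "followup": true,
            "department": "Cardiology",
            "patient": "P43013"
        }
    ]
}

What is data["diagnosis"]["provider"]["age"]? 3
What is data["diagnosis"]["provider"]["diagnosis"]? "Allergy"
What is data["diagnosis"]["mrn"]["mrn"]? "MRN-455063"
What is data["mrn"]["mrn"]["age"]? 5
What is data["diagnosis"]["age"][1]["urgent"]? True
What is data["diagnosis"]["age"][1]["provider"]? "Dr. Johnson"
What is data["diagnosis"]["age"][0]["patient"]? "P46566"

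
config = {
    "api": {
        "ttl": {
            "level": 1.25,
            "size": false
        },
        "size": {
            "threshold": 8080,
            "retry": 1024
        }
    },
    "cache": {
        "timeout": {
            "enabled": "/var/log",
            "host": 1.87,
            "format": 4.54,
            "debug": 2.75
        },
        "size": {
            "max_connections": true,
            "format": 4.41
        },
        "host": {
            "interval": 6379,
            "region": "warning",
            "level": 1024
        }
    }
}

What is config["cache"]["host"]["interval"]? 6379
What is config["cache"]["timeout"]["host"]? 1.87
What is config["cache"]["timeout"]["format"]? 4.54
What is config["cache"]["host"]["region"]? "warning"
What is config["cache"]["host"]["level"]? 1024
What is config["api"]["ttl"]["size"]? False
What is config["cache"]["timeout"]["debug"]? 2.75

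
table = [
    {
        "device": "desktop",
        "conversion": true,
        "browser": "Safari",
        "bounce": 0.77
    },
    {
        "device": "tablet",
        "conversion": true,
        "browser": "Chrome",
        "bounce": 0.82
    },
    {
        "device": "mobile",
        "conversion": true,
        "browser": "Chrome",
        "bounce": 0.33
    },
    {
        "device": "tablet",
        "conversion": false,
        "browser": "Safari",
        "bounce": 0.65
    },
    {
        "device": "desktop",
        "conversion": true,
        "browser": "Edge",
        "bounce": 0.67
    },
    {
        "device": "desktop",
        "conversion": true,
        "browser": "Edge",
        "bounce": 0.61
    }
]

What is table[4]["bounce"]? 0.67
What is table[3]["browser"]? "Safari"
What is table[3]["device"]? "tablet"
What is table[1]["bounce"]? 0.82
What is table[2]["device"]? "mobile"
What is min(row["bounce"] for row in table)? 0.33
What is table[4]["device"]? "desktop"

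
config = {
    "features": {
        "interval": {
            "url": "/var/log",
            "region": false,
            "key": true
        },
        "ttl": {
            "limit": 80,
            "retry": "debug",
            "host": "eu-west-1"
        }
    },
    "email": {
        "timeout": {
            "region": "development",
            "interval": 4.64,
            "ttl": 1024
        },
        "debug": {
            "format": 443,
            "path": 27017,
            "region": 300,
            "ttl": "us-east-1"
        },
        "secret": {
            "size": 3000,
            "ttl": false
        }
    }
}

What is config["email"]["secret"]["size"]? 3000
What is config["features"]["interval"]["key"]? True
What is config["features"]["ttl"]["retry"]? "debug"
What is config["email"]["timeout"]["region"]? "development"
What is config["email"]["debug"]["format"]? 443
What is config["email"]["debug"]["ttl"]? "us-east-1"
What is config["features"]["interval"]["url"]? "/var/log"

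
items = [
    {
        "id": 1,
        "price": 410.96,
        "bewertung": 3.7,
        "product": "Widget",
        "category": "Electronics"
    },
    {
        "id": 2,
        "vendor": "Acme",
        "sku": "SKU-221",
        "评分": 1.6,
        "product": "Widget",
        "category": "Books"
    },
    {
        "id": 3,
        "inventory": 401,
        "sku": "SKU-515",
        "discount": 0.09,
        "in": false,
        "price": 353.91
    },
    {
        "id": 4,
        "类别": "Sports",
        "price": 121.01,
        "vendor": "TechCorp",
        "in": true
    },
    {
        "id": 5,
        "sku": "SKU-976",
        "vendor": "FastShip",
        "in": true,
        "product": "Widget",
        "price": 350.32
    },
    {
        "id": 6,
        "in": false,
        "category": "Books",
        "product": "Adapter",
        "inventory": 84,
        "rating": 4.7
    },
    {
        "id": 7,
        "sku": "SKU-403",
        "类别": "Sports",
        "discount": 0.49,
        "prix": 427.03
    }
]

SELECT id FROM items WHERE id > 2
[3, 4, 5, 6, 7]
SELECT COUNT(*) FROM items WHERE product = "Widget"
3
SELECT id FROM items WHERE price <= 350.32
[4, 5]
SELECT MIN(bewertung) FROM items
3.7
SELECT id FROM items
[1, 2, 3, 4, 5, 6, 7]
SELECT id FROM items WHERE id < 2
[1]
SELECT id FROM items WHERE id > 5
[6, 7]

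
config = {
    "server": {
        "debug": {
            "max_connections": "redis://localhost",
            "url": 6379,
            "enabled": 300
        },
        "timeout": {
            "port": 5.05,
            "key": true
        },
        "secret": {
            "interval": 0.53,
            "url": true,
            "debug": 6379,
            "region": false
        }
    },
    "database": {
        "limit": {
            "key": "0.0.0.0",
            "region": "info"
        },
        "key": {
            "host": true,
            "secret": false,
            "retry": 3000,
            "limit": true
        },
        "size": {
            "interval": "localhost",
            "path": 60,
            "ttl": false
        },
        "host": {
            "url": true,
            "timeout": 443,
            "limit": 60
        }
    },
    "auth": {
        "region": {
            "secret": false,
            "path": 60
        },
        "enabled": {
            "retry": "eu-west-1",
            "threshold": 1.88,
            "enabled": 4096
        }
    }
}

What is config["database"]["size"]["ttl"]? False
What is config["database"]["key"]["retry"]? 3000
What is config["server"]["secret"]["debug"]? 6379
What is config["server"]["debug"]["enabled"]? 300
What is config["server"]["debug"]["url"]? 6379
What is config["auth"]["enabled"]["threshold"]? 1.88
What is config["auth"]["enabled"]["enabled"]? 4096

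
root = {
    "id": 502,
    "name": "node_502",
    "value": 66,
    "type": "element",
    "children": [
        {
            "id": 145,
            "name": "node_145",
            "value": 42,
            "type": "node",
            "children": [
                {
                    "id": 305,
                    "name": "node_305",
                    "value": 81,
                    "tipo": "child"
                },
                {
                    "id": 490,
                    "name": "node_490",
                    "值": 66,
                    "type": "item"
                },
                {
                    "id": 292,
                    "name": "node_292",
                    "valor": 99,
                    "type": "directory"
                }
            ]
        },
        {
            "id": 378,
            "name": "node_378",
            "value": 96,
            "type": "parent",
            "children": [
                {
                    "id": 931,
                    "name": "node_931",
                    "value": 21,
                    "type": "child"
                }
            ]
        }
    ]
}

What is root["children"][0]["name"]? "node_145"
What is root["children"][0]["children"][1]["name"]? "node_490"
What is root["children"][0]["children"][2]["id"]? 292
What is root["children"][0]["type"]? "node"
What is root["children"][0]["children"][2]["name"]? "node_292"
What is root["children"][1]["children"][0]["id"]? 931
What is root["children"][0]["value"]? 42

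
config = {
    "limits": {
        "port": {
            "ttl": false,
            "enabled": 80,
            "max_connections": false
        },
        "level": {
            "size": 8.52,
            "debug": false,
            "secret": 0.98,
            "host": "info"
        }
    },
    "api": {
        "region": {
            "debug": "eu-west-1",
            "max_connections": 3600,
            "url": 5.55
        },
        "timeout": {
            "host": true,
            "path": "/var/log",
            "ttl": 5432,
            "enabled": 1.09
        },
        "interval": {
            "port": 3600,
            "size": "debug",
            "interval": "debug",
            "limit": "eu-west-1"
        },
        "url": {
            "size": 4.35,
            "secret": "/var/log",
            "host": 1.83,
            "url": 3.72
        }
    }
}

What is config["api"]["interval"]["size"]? "debug"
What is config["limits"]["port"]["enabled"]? 80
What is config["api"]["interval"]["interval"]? "debug"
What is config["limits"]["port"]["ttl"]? False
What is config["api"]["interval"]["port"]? 3600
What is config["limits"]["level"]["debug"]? False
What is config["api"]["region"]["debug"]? "eu-west-1"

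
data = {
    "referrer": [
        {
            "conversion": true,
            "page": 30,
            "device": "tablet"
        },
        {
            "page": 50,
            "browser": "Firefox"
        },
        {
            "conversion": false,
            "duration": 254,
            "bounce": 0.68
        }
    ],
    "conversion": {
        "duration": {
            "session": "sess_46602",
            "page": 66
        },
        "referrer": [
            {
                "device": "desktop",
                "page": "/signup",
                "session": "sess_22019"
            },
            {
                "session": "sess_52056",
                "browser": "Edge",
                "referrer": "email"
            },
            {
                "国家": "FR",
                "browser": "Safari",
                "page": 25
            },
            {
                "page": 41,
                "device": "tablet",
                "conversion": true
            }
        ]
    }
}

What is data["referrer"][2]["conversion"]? False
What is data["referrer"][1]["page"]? 50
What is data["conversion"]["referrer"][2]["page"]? 25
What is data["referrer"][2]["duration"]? 254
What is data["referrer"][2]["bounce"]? 0.68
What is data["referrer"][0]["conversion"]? True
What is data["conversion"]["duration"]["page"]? 66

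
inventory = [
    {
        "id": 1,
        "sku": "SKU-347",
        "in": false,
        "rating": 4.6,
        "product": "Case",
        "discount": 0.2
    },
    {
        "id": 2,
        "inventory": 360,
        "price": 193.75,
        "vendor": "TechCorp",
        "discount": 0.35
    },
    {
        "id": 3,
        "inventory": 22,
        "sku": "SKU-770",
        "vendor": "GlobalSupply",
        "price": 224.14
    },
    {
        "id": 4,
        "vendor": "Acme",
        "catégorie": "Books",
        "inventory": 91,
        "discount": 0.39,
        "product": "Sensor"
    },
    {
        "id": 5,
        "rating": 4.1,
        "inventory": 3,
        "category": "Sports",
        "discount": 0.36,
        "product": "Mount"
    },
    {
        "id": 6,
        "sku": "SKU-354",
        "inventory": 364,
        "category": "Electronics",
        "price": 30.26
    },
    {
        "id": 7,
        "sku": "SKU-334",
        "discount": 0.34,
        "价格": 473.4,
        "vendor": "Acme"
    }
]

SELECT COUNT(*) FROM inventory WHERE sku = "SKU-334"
1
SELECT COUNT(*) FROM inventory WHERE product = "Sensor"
1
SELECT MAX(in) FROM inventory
False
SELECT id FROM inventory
[1, 2, 3, 4, 5, 6, 7]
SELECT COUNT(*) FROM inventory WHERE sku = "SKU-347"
1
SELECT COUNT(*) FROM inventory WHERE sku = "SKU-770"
1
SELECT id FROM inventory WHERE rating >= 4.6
[1]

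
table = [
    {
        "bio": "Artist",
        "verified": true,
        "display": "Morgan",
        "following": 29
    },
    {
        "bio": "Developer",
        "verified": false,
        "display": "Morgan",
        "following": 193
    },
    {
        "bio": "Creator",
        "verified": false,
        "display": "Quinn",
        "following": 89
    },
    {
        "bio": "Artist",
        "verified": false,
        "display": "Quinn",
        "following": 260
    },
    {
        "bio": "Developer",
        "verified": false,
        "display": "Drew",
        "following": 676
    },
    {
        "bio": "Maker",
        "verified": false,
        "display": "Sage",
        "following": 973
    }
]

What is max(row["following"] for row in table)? 973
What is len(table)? 6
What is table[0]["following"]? 29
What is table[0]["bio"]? "Artist"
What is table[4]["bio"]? "Developer"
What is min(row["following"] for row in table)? 29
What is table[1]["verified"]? False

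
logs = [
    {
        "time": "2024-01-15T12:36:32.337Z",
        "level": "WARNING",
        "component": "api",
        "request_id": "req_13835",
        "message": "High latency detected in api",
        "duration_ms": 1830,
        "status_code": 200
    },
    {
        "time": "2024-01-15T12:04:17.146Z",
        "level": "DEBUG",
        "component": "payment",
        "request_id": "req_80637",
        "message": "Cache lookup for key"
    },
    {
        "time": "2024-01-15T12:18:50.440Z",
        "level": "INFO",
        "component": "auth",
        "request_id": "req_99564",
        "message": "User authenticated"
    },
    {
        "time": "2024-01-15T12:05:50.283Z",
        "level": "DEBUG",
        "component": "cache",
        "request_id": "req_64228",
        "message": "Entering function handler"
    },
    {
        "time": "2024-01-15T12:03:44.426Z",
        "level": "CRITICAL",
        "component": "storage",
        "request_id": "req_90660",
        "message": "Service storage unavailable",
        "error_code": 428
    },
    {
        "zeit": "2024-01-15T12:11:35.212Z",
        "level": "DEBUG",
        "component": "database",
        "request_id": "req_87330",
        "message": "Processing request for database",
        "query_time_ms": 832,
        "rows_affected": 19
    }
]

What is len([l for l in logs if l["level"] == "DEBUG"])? 3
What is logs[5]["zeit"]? "2024-01-15T12:11:35.212Z"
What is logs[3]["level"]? "DEBUG"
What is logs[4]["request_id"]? "req_90660"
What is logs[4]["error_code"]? 428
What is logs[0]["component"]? "api"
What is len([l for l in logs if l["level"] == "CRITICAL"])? 1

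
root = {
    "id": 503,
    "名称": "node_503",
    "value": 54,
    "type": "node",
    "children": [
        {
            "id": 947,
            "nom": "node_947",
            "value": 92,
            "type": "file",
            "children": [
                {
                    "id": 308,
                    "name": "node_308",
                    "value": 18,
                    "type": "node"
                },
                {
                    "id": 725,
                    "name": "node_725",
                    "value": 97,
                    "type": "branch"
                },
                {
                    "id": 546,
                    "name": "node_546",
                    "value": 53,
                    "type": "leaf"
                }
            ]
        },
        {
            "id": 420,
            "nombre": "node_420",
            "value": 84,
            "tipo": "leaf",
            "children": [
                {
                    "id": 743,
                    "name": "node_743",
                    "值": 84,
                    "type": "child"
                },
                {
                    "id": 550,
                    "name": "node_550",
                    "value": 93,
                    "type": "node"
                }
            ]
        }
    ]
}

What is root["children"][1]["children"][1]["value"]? 93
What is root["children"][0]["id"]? 947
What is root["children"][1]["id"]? 420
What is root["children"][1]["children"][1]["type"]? "node"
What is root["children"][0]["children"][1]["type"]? "branch"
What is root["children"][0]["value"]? 92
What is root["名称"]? "node_503"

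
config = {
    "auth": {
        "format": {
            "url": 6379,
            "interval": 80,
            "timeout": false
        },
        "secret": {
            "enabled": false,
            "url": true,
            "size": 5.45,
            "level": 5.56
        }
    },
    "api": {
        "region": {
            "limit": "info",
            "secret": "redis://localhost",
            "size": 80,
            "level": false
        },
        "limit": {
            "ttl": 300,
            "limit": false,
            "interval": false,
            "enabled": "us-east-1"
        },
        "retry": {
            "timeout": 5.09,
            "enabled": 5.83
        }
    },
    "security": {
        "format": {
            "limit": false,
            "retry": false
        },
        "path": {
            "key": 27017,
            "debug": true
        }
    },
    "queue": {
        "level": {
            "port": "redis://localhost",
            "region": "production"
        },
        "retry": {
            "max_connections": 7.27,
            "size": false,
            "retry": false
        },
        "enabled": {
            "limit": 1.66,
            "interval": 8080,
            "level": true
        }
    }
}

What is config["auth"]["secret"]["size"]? 5.45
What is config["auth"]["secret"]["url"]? True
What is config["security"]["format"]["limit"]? False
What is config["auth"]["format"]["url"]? 6379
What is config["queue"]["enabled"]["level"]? True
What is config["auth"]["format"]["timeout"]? False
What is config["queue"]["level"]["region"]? "production"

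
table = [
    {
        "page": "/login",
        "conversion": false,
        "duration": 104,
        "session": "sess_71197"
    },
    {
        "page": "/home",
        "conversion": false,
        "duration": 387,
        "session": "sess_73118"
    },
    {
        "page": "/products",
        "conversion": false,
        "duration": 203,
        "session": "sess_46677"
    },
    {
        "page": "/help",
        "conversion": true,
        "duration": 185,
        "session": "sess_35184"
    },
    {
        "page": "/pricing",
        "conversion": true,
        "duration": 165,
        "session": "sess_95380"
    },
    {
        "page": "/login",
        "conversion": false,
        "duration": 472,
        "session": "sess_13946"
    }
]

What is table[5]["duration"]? 472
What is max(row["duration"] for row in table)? 472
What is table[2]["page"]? "/products"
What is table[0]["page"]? "/login"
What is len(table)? 6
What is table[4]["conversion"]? True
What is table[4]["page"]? "/pricing"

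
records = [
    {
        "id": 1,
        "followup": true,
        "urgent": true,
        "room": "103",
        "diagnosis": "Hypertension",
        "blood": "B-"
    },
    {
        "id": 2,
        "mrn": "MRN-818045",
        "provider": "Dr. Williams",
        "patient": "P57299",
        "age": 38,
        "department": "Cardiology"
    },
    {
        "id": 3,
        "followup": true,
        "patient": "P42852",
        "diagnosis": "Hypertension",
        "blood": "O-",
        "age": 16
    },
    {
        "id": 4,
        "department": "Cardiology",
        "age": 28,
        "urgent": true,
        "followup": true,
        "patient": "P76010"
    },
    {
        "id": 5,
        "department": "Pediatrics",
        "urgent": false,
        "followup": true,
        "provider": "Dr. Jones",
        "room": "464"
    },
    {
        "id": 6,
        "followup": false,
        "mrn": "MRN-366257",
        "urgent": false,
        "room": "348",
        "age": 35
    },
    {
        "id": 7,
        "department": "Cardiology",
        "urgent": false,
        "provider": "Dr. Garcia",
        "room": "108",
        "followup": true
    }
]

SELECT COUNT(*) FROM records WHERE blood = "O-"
1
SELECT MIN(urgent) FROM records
False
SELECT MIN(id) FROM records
1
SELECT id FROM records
[1, 2, 3, 4, 5, 6, 7]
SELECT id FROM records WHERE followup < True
[6]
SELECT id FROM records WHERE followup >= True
[1, 3, 4, 5, 7]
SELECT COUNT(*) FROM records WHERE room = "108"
1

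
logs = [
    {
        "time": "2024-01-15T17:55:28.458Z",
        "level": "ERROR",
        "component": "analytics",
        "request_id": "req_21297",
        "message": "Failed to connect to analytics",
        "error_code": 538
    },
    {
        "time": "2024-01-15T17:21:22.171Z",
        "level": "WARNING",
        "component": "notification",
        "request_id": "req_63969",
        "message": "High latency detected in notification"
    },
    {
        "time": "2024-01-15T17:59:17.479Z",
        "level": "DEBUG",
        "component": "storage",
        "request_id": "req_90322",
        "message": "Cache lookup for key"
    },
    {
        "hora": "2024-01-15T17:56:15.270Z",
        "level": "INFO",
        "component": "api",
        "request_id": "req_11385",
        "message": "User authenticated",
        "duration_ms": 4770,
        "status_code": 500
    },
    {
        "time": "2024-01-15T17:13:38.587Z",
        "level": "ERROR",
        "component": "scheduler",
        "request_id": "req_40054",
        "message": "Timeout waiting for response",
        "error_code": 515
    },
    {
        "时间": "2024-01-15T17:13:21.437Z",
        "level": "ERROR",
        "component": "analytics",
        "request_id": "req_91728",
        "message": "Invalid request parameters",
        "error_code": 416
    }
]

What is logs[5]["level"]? "ERROR"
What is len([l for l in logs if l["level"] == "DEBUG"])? 1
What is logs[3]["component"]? "api"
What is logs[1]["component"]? "notification"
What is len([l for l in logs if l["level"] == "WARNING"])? 1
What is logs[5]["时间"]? "2024-01-15T17:13:21.437Z"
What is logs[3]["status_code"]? 500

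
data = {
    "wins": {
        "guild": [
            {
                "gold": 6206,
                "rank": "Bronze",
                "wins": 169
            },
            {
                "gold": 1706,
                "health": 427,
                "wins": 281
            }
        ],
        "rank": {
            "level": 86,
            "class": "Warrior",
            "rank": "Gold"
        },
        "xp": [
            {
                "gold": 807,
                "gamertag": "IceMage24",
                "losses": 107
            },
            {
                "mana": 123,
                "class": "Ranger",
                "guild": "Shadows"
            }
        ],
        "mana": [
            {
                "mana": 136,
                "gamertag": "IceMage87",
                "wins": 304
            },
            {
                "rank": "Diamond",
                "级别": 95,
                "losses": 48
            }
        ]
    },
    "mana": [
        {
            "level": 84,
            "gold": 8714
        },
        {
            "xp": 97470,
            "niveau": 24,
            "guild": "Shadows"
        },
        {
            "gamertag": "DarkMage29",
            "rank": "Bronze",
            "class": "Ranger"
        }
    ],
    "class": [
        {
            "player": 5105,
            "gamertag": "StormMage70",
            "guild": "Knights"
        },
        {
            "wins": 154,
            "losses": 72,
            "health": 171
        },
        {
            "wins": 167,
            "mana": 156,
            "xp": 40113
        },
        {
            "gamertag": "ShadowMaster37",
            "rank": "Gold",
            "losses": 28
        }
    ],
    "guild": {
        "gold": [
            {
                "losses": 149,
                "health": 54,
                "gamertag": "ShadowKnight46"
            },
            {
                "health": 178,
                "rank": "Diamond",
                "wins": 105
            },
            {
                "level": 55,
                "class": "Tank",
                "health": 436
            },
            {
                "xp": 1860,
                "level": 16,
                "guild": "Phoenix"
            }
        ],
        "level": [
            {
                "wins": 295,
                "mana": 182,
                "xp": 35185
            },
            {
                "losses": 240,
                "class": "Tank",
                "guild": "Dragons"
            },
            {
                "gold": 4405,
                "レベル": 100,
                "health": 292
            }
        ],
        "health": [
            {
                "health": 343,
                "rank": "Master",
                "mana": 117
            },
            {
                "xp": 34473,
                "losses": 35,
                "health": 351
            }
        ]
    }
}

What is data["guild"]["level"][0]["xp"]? 35185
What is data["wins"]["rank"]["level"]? 86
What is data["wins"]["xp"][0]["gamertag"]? "IceMage24"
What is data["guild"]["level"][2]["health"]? 292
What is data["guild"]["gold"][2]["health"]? 436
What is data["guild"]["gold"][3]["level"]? 16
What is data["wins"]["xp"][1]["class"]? "Ranger"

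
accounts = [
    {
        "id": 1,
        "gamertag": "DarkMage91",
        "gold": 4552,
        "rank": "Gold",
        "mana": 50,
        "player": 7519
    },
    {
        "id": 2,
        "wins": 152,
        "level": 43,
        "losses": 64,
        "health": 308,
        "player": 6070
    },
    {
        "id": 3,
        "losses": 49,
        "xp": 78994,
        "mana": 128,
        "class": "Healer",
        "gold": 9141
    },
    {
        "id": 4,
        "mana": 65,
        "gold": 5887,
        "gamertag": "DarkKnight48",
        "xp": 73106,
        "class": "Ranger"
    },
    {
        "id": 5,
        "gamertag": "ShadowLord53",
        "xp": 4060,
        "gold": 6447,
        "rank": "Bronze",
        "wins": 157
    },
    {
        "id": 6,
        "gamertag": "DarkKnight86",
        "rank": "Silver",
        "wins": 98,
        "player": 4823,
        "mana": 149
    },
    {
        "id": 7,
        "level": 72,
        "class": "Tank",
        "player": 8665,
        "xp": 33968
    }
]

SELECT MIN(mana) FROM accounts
50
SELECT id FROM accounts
[1, 2, 3, 4, 5, 6, 7]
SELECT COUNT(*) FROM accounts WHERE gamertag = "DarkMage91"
1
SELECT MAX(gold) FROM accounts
9141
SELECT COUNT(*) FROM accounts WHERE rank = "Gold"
1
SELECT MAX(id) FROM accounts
7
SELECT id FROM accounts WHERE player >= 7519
[1, 7]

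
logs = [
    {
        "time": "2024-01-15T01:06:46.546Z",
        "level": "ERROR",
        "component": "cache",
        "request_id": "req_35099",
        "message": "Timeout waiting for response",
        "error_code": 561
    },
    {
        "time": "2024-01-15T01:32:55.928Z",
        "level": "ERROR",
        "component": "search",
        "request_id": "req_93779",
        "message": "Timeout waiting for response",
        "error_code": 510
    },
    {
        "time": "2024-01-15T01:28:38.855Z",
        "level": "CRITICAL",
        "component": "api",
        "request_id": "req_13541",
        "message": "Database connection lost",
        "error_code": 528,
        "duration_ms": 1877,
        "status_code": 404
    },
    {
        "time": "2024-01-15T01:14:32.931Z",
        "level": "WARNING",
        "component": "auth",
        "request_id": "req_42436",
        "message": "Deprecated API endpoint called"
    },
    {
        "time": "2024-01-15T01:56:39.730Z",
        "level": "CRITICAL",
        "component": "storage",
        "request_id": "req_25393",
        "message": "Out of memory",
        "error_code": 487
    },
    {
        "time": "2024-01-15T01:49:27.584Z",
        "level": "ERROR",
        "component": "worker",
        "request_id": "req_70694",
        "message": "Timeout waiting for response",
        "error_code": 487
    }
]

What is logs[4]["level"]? "CRITICAL"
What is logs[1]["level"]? "ERROR"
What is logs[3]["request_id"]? "req_42436"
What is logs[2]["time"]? "2024-01-15T01:28:38.855Z"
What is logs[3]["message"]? "Deprecated API endpoint called"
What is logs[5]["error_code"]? 487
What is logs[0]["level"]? "ERROR"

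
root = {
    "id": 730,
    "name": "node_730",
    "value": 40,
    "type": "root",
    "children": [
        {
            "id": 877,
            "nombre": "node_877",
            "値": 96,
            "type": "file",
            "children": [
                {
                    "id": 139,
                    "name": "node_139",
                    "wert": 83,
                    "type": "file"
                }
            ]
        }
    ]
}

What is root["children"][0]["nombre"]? "node_877"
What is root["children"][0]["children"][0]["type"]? "file"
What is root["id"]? 730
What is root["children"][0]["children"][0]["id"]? 139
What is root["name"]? "node_730"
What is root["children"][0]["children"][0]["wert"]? 83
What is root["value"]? 40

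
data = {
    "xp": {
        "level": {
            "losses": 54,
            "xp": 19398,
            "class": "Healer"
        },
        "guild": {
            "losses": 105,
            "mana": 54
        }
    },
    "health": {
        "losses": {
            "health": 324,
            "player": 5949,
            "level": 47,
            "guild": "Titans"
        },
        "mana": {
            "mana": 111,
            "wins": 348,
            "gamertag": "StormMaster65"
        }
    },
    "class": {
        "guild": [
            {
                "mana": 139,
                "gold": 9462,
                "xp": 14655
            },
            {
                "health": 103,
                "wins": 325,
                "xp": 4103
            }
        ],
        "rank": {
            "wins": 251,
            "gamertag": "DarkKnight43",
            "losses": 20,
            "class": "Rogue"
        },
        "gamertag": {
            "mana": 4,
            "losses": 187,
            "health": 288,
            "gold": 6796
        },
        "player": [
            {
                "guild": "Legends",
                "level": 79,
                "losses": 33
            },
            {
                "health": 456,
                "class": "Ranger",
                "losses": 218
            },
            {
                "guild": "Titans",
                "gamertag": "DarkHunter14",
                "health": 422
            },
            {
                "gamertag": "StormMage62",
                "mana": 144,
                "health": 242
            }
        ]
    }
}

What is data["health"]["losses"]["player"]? 5949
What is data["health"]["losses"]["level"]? 47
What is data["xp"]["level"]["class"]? "Healer"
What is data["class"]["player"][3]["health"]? 242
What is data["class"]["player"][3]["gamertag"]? "StormMage62"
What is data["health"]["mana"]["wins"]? 348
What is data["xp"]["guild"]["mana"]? 54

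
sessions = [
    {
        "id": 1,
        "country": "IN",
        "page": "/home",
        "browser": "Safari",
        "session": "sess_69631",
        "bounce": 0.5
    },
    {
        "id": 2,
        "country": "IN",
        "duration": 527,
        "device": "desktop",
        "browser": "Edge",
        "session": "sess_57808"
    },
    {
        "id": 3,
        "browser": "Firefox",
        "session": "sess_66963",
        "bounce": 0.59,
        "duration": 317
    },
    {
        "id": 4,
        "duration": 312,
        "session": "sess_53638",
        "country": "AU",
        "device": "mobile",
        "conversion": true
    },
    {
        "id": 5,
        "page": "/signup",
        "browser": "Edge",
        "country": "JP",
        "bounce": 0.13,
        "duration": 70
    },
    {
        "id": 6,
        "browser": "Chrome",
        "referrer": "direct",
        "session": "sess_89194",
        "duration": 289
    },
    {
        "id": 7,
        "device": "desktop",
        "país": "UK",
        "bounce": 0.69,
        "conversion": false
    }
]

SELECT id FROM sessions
[1, 2, 3, 4, 5, 6, 7]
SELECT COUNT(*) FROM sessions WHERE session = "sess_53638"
1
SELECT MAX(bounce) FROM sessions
0.69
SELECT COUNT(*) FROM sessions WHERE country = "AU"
1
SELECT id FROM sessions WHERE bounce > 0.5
[3, 7]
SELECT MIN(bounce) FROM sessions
0.13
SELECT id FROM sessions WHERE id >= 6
[6, 7]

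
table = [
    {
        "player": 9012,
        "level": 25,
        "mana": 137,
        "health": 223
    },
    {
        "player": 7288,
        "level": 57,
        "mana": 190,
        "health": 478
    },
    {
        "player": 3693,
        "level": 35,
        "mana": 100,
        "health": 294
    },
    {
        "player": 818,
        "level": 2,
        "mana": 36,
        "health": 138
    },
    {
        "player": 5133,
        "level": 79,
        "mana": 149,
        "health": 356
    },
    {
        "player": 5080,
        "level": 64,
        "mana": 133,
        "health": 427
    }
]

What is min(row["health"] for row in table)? 138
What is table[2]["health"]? 294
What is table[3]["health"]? 138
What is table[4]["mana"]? 149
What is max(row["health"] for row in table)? 478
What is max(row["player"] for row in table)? 9012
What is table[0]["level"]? 25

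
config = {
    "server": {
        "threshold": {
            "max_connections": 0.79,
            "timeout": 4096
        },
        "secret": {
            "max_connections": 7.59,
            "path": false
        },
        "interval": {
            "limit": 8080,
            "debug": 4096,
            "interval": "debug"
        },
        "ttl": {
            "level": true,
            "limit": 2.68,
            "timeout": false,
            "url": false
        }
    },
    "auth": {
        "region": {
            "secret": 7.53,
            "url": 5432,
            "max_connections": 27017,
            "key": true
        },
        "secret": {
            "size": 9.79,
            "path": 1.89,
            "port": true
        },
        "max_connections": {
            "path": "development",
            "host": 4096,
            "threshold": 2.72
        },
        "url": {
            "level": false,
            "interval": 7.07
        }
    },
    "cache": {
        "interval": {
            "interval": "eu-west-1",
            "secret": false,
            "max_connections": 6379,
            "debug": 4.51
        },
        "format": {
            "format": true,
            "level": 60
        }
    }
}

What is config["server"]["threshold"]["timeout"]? 4096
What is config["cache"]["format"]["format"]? True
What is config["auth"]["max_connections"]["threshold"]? 2.72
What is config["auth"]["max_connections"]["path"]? "development"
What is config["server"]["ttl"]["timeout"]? False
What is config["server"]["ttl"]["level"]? True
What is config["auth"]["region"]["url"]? 5432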